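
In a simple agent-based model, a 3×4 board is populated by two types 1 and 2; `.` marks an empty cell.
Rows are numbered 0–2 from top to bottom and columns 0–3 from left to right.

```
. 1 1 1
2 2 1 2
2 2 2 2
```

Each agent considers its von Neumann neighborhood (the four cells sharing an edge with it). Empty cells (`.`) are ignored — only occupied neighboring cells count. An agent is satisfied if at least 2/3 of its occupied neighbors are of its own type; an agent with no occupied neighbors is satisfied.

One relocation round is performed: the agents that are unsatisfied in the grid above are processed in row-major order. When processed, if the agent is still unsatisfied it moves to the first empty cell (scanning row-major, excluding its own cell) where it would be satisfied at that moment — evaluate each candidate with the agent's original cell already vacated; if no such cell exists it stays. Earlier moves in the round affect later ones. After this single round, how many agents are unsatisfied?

Initially unsatisfied (in order): (0,1), (0,3), (1,1), (1,2), (1,3).
  (0,1): no empty cell satisfies it; stays.
  (0,3): no empty cell satisfies it; stays.
  (1,1): no empty cell satisfies it; stays.
  (1,2): no empty cell satisfies it; stays.
  (1,3): no empty cell satisfies it; stays.
Resulting grid:
. 1 1 1
2 2 1 2
2 2 2 2
Unsatisfied now: (0,1), (0,3), (1,1), (1,2), (1,3).

5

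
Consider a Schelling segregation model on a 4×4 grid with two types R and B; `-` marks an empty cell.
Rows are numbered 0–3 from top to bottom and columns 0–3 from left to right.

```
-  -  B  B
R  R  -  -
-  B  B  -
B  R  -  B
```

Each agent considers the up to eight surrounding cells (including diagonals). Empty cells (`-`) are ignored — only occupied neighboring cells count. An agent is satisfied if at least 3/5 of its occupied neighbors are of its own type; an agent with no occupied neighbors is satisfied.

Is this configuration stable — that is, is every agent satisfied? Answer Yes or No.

(0,2)B 1/2 not
(0,3)B 1/1 satisfied
(1,0)R 1/2 not
(1,1)R 1/4 not
(2,1)B 2/5 not
(2,2)B 2/4 not
(3,0)B 1/2 not
(3,1)R 0/3 not
(3,3)B 1/1 satisfied
For instance (0,2) has only 1/2 same-type neighbors, below 3/5.

No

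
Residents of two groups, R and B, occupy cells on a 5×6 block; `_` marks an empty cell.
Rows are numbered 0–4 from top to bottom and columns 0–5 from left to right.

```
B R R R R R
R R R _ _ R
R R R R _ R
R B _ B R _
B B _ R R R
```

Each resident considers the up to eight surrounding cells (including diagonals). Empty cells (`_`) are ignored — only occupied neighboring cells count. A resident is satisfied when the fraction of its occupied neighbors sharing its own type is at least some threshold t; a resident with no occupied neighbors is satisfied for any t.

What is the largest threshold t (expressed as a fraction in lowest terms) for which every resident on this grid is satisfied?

0/1

Row 0: (0,0)B 0/3 · (0,1)R 4/5 · (0,2)R 4/4 · (0,3)R 3/3 · (0,4)R 3/3 · (0,5)R 2/2
Row 1: (1,0)R 4/5 · (1,1)R 7/8 · (1,2)R 7/7 · (1,5)R 3/3
Row 2: (2,0)R 4/5 · (2,1)R 6/7 · (2,2)R 4/6 · (2,3)R 3/4 · (2,5)R 2/2
Row 3: (3,0)R 2/5 · (3,1)B 2/6 · (3,3)B 0/5 · (3,4)R 5/6
Row 4: (4,0)B 2/3 · (4,1)B 2/3 · (4,3)R 2/3 · (4,4)R 3/4 · (4,5)R 2/2
The smallest same-type fraction is 0/3 at (0,0), which reduces to 0/1. Any threshold above that leaves this resident unsatisfied.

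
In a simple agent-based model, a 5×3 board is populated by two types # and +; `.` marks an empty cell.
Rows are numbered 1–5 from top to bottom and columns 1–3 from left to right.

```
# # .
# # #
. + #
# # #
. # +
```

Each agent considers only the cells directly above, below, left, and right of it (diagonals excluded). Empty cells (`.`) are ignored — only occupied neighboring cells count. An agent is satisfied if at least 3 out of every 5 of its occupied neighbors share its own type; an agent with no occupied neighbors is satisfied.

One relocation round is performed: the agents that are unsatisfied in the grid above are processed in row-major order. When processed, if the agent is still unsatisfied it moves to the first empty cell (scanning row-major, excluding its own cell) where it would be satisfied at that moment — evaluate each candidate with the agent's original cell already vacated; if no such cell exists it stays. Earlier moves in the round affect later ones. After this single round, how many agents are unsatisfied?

Initially unsatisfied (in order): (3,2), (5,2), (5,3).
  (3,2): no empty cell satisfies it; stays.
  (5,2) → (1,3).
  (5,3): no empty cell satisfies it; stays.
Resulting grid:
# # #
# # #
. + #
# # #
. . +
Unsatisfied now: (3,2), (5,3).

2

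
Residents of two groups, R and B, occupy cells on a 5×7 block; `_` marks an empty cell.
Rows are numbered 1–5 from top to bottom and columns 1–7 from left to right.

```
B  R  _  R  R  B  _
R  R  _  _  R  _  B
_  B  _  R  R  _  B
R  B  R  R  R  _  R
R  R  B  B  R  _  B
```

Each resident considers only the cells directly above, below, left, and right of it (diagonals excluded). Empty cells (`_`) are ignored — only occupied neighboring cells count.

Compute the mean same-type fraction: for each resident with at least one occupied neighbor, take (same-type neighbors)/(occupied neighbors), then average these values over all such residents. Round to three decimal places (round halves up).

0.547

Row 1: (1,1)B 0/2 · (1,2)R 1/2 · (1,4)R 1/1 · (1,5)R 2/3 · (1,6)B 0/1
Row 2: (2,1)R 1/2 · (2,2)R 2/3 · (2,5)R 2/2 · (2,7)B 1/1
Row 3: (3,2)B 1/2 · (3,4)R 2/2 · (3,5)R 3/3 · (3,7)B 1/2
Row 4: (4,1)R 1/2 · (4,2)B 1/4 · (4,3)R 1/3 · (4,4)R 3/4 · (4,5)R 3/3 · (4,7)R 0/2
Row 5: (5,1)R 2/2 · (5,2)R 1/3 · (5,3)B 1/3 · (5,4)B 1/3 · (5,5)R 1/2 · (5,7)B 0/1
Sum over 25 residents: 0/2 + 1/2 + 1/1 + 2/3 + 0/1 + 1/2 + 2/3 + 2/2 + 1/1 + 1/2 + 2/2 + 3/3 + 1/2 + 1/2 + 1/4 + 1/3 + 3/4 + 3/3 + 0/2 + 2/2 + 1/3 + 1/3 + 1/3 + 1/2 + 0/1 = 41/3; mean = 41/3 ÷ 25 = 41/75 = 0.546666… → 0.547.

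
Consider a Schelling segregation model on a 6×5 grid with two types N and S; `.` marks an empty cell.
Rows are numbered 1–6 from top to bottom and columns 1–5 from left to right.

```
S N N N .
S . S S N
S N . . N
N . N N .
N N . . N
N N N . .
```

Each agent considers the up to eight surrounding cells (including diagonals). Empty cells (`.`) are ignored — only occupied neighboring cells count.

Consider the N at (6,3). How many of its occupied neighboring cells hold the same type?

2

Occupied neighbors of (6,3): (5,2)=N, (6,2)=N.
Same type (N): 2 of 2.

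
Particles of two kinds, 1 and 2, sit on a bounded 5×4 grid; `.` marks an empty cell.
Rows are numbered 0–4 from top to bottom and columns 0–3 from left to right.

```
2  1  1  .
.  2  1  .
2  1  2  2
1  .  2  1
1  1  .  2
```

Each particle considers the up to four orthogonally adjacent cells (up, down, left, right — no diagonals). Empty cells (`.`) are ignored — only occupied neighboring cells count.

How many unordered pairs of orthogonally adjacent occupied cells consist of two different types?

Scan each occupied cell's neighbors to the right and below so each pair is counted once.
From row 0: 2 unlike of 4 pairs (running 2/4).
From row 1: 3 unlike of 3 pairs (running 5/7).
From row 2: 4 unlike of 6 pairs (running 9/13).
From row 3: 2 unlike of 3 pairs (running 11/16).
From row 4: 0 unlike of 1 pairs (running 11/17).
Total adjacent occupied pairs: 17; unlike-type pairs: 11.

11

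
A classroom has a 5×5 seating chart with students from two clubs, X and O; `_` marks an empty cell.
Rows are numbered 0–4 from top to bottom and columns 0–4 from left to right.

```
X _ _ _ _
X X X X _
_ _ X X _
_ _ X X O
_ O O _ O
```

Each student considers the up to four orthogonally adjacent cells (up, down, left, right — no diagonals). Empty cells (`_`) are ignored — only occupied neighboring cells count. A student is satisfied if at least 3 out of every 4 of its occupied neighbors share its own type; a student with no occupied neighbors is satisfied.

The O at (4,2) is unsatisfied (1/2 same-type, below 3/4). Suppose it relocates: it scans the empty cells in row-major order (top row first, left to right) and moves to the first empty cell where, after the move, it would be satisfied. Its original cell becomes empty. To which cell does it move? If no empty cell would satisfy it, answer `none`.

Vacating (4,2). Empty cells in order:
  (0,1): 0/2 same-type → still unsatisfied.
  (0,2): 0/1 same-type → still unsatisfied.
  (0,3): 0/1 same-type → still unsatisfied.
  (0,4): 0/0 same-type → satisfied — stop here.

(0,4)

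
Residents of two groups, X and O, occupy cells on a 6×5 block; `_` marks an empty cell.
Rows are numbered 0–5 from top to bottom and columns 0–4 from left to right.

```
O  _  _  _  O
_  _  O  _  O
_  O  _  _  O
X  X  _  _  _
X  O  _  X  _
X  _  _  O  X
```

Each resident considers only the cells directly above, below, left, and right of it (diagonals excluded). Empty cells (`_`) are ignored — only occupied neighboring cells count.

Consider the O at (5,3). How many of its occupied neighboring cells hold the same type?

0

Occupied neighbors of (5,3): (4,3)=X, (5,4)=X.
Same type (O): 0 of 2.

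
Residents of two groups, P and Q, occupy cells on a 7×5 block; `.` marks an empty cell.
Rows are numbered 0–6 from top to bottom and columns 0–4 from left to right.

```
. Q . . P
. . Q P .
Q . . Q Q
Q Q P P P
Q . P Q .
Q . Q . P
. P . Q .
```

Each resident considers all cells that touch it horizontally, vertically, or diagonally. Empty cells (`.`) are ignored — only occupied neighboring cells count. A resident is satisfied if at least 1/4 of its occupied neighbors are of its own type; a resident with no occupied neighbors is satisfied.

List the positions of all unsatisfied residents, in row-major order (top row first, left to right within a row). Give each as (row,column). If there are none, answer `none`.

Row 0: (0,1)Q 1/1 ok · (0,4)P 1/1 ok
Row 1: (1,2)Q 2/3 ok · (1,3)P 1/4 ok
Row 2: (2,0)Q 2/2 ok · (2,3)Q 2/6 ok · (2,4)Q 1/4 ok
Row 3: (3,0)Q 3/3 ok · (3,1)Q 3/5 ok · (3,2)P 2/5 ok · (3,3)P 3/6 ok · (3,4)P 1/4 ok
Row 4: (4,0)Q 3/3 ok · (4,2)P 2/5 ok · (4,3)Q 1/6 unhappy
Row 5: (5,0)Q 1/2 ok · (5,2)Q 2/4 ok · (5,4)P 0/2 unhappy
Row 6: (6,1)P 0/2 unhappy · (6,3)Q 1/2 ok

(4,3), (5,4), (6,1)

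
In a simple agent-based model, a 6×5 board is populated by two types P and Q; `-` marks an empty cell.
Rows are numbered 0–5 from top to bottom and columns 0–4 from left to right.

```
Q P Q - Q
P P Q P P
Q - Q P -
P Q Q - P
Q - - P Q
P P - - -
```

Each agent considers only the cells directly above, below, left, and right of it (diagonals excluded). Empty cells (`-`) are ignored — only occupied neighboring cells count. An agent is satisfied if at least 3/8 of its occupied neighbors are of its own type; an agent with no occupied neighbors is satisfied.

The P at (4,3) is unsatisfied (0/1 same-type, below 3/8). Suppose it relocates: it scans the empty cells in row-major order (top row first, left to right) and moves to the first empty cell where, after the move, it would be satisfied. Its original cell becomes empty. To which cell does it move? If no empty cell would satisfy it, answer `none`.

(2,4)

Vacating (4,3). Empty cells in order:
  (0,3): 1/3 same-type → still unsatisfied.
  (2,1): 1/4 same-type → still unsatisfied.
  (2,4): 3/3 same-type → satisfied — stop here.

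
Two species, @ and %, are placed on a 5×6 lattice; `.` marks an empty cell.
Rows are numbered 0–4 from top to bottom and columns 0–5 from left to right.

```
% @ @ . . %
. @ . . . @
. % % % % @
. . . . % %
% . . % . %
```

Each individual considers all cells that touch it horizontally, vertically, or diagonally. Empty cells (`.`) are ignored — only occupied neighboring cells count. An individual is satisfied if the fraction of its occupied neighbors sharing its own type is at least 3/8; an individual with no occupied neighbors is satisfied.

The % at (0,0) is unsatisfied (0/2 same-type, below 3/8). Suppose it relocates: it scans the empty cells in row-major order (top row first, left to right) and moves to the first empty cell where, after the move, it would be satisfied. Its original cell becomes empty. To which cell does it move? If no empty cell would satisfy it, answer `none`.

(0,4)

Vacating (0,0). Empty cells in order:
  (0,3): 0/1 same-type → still unsatisfied.
  (0,4): 1/2 same-type → satisfied — stop here.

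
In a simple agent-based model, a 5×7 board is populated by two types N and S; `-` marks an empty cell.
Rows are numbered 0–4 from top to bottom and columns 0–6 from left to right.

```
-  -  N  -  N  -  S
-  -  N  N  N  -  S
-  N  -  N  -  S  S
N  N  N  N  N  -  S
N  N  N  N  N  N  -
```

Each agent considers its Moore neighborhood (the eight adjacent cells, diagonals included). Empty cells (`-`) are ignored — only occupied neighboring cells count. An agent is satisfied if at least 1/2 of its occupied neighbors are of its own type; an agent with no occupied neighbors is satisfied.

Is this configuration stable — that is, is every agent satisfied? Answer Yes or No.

Yes

Row 0: (0,2)N 2/2 ok · (0,4)N 2/2 ok · (0,6)S 1/1 ok
Row 1: (1,2)N 4/4 ok · (1,3)N 5/5 ok · (1,4)N 3/4 ok · (1,6)S 3/3 ok
Row 2: (2,1)N 4/4 ok · (2,3)N 6/6 ok · (2,5)S 3/5 ok · (2,6)S 3/3 ok
Row 3: (3,0)N 4/4 ok · (3,1)N 6/6 ok · (3,2)N 7/7 ok · (3,3)N 6/6 ok · (3,4)N 5/6 ok · (3,6)S 2/3 ok
Row 4: (4,0)N 3/3 ok · (4,1)N 5/5 ok · (4,2)N 5/5 ok · (4,3)N 5/5 ok · (4,4)N 4/4 ok · (4,5)N 2/3 ok
All meet the threshold, so the configuration is stable.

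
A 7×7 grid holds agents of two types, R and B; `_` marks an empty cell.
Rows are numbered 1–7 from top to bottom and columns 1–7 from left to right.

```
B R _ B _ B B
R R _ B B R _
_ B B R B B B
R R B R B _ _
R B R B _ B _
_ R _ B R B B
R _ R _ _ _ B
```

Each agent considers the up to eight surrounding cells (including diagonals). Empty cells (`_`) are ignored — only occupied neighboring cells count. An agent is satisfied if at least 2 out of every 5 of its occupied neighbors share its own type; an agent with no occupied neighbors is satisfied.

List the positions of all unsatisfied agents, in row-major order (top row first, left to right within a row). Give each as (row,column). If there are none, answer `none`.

(1,1), (2,6), (3,2), (3,4), (4,4), (5,2), (6,4), (6,5)

(1,1)B 0/3 unhappy
(1,2)R 2/3 ok
(1,4)B 2/2 ok
(1,6)B 2/3 ok
(1,7)B 1/2 ok
(2,1)R 2/4 ok
(2,2)R 2/5 ok
(2,4)B 4/5 ok
(2,5)B 5/7 ok
(2,6)R 0/6 unhappy
(3,2)B 2/6 unhappy
(3,3)B 3/7 ok
(3,4)R 1/7 unhappy
(3,5)B 4/7 ok
(3,6)B 4/5 ok
(3,7)B 1/2 ok
(4,1)R 2/4 ok
(4,2)R 3/7 ok
(4,3)B 4/8 ok
(4,4)R 2/7 unhappy
(4,5)B 4/6 ok
(5,1)R 3/4 ok
(5,2)B 1/6 unhappy
(5,3)R 3/7 ok
(5,4)B 3/6 ok
(5,6)B 3/4 ok
(6,2)R 4/5 ok
(6,4)B 1/4 unhappy
(6,5)R 0/4 unhappy
(6,6)B 3/4 ok
(6,7)B 3/3 ok
(7,1)R 1/1 ok
(7,3)R 1/2 ok
(7,7)B 2/2 ok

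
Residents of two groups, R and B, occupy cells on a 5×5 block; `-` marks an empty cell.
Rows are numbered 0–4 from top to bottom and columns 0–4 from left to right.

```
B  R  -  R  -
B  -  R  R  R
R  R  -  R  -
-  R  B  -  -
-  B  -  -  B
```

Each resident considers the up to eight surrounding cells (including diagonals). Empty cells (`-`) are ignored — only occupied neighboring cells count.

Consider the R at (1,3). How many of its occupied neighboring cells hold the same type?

Occupied neighbors of (1,3): (0,3)=R, (1,2)=R, (1,4)=R, (2,3)=R.
Same type (R): 4 of 4.

4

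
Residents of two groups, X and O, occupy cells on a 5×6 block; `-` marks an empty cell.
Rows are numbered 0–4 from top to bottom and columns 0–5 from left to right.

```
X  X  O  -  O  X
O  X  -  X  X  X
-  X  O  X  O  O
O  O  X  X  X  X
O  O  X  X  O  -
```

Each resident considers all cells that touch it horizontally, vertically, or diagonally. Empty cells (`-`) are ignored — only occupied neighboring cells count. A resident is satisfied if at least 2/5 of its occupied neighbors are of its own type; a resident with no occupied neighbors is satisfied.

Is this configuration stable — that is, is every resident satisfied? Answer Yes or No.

Row 0: (0,0)X 2/3 ok · (0,1)X 2/4 ok · (0,2)O 0/3 unhappy · (0,4)O 0/4 unhappy · (0,5)X 2/3 ok
Row 1: (1,0)O 0/4 unhappy · (1,1)X 3/6 ok · (1,3)X 2/6 unhappy · (1,4)X 4/7 ok · (1,5)X 2/5 ok
Row 2: (2,1)X 2/6 unhappy · (2,2)O 1/7 unhappy · (2,3)X 5/7 ok · (2,4)O 1/8 unhappy · (2,5)O 1/5 unhappy
Row 3: (3,0)O 3/4 ok · (3,1)O 4/7 ok · (3,2)X 5/8 ok · (3,3)X 5/8 ok · (3,4)X 4/7 ok · (3,5)X 1/4 unhappy
Row 4: (4,0)O 3/3 ok · (4,1)O 3/5 ok · (4,2)X 3/5 ok · (4,3)X 4/5 ok · (4,4)O 0/4 unhappy
For instance (0,2) has only 0/3 same-type neighbors, below 2/5.

No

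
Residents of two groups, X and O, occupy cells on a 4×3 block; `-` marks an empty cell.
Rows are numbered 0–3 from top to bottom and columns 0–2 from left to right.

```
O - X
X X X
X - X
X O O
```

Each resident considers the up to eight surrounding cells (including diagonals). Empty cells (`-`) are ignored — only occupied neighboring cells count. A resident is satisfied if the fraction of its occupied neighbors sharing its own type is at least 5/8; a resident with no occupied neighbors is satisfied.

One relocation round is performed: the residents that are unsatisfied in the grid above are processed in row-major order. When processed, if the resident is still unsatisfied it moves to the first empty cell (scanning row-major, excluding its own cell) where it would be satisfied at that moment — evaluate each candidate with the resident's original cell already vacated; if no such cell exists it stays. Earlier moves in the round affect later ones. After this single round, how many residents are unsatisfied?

3

Initially unsatisfied (in order): (0,0), (2,2), (3,0), (3,1), (3,2).
  (0,0): no empty cell satisfies it; stays.
  (2,2) → (0,1).
  (3,0) → (2,1).
  (3,1): no empty cell satisfies it; stays.
  (3,2): no empty cell satisfies it; stays.
Resulting grid:
O X X
X X X
X X -
- O O
Unsatisfied now: (0,0), (3,1), (3,2).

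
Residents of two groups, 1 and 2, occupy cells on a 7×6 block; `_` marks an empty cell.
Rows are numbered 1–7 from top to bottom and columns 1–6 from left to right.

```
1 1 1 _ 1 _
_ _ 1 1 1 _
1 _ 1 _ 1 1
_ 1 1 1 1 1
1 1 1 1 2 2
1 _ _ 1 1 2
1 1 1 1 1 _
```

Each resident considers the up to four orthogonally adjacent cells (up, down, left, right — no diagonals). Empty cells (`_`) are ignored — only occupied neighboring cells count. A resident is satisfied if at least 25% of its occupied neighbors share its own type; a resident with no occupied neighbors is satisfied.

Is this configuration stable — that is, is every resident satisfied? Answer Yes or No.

Row 1: (1,1)1 1/1 ✓ · (1,2)1 2/2 ✓ · (1,3)1 2/2 ✓ · (1,5)1 1/1 ✓
Row 2: (2,3)1 3/3 ✓ · (2,4)1 2/2 ✓ · (2,5)1 3/3 ✓
Row 3: (3,1)1 0/0 ✓ · (3,3)1 2/2 ✓ · (3,5)1 3/3 ✓ · (3,6)1 2/2 ✓
Row 4: (4,2)1 2/2 ✓ · (4,3)1 4/4 ✓ · (4,4)1 3/3 ✓ · (4,5)1 3/4 ✓ · (4,6)1 2/3 ✓
Row 5: (5,1)1 2/2 ✓ · (5,2)1 3/3 ✓ · (5,3)1 3/3 ✓ · (5,4)1 3/4 ✓ · (5,5)2 1/4 ✓ · (5,6)2 2/3 ✓
Row 6: (6,1)1 2/2 ✓ · (6,4)1 3/3 ✓ · (6,5)1 2/4 ✓ · (6,6)2 1/2 ✓
Row 7: (7,1)1 2/2 ✓ · (7,2)1 2/2 ✓ · (7,3)1 2/2 ✓ · (7,4)1 3/3 ✓ · (7,5)1 2/2 ✓
All meet the threshold, so the configuration is stable.

Yes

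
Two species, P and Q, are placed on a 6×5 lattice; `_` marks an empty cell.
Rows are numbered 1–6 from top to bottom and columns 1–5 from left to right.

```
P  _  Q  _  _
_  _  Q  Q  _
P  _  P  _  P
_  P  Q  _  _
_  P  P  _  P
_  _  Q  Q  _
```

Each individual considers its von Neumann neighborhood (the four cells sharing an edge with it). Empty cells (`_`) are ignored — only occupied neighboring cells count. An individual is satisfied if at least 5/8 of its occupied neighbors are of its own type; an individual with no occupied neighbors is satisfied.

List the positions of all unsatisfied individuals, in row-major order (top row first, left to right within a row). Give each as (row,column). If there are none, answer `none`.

Row 1: (1,1)P 0/0 ✓ · (1,3)Q 1/1 ✓
Row 2: (2,3)Q 2/3 ✓ · (2,4)Q 1/1 ✓
Row 3: (3,1)P 0/0 ✓ · (3,3)P 0/2 ✗ · (3,5)P 0/0 ✓
Row 4: (4,2)P 1/2 ✗ · (4,3)Q 0/3 ✗
Row 5: (5,2)P 2/2 ✓ · (5,3)P 1/3 ✗ · (5,5)P 0/0 ✓
Row 6: (6,3)Q 1/2 ✗ · (6,4)Q 1/1 ✓

(3,3), (4,2), (4,3), (5,3), (6,3)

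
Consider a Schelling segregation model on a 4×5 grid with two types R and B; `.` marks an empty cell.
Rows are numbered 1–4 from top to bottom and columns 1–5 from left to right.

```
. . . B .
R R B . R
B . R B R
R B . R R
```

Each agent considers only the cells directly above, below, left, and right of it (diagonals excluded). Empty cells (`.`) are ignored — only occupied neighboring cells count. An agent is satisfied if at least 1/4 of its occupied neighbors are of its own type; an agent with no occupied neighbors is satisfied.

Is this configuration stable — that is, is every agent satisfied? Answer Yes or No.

(1,4)B 0/0 ok
(2,1)R 1/2 ok
(2,2)R 1/2 ok
(2,3)B 0/2 unhappy
(2,5)R 1/1 ok
(3,1)B 0/2 unhappy
(3,3)R 0/2 unhappy
(3,4)B 0/3 unhappy
(3,5)R 2/3 ok
(4,1)R 0/2 unhappy
(4,2)B 0/1 unhappy
(4,4)R 1/2 ok
(4,5)R 2/2 ok
For instance (2,3) has only 0/2 same-type neighbors, below 1/4.

No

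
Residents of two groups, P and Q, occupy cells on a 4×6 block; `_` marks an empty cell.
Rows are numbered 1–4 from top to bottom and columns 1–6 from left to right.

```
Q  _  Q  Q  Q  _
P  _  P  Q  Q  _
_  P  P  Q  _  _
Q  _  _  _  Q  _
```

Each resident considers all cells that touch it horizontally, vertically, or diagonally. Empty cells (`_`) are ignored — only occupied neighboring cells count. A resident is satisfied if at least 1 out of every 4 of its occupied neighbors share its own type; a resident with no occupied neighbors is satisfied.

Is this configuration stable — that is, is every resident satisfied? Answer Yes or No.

(1,1)Q 0/1 ✗
(1,3)Q 2/3 ✓
(1,4)Q 4/5 ✓
(1,5)Q 3/3 ✓
(2,1)P 1/2 ✓
(2,3)P 2/6 ✓
(2,4)Q 5/7 ✓
(2,5)Q 4/4 ✓
(3,2)P 3/4 ✓
(3,3)P 2/4 ✓
(3,4)Q 3/5 ✓
(4,1)Q 0/1 ✗
(4,5)Q 1/1 ✓
For instance (1,1) has only 0/1 same-type neighbors, below 1/4.

No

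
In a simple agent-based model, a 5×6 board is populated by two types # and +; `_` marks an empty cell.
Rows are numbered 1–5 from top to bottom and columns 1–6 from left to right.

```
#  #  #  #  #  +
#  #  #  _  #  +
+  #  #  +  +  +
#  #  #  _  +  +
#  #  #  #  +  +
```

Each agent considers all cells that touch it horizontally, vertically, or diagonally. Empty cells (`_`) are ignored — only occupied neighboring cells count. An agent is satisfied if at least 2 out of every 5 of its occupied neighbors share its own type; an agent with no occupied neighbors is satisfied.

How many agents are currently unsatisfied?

4

(1,1)# 3/3 ✓
(1,2)# 5/5 ✓
(1,3)# 4/4 ✓
(1,4)# 4/4 ✓
(1,5)# 2/4 ✓
(1,6)+ 1/3 ✗
(2,1)# 4/5 ✓
(2,2)# 7/8 ✓
(2,3)# 6/7 ✓
(2,5)# 2/7 ✗
(2,6)+ 3/5 ✓
(3,1)+ 0/5 ✗
(3,2)# 7/8 ✓
(3,3)# 5/6 ✓
(3,4)+ 2/6 ✗
(3,5)+ 5/6 ✓
(3,6)+ 4/5 ✓
(4,1)# 4/5 ✓
(4,2)# 7/8 ✓
(4,3)# 6/7 ✓
(4,5)+ 6/7 ✓
(4,6)+ 5/5 ✓
(5,1)# 3/3 ✓
(5,2)# 5/5 ✓
(5,3)# 4/4 ✓
(5,4)# 2/4 ✓
(5,5)+ 3/4 ✓
(5,6)+ 3/3 ✓
Unsatisfied: (1,6), (2,5), (3,1), (3,4) — 4 in total.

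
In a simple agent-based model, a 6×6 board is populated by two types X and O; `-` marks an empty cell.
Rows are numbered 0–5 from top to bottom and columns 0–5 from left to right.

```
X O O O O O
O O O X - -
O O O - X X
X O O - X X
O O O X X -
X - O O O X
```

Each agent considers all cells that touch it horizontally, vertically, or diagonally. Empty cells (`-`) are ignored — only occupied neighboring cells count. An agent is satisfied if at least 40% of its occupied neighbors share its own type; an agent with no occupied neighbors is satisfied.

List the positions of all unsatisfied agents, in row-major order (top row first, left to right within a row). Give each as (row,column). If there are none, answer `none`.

Row 0: (0,0)X 0/3 unhappy · (0,1)O 4/5 ok · (0,2)O 4/5 ok · (0,3)O 3/4 ok · (0,4)O 2/3 ok · (0,5)O 1/1 ok
Row 1: (1,0)O 4/5 ok · (1,1)O 7/8 ok · (1,2)O 6/7 ok · (1,3)X 1/6 unhappy
Row 2: (2,0)O 4/5 ok · (2,1)O 7/8 ok · (2,2)O 5/6 ok · (2,4)X 4/4 ok · (2,5)X 3/3 ok
Row 3: (3,0)X 0/5 unhappy · (3,1)O 7/8 ok · (3,2)O 5/6 ok · (3,4)X 5/5 ok · (3,5)X 4/4 ok
Row 4: (4,0)O 2/4 ok · (4,1)O 5/7 ok · (4,2)O 5/6 ok · (4,3)X 2/7 unhappy · (4,4)X 4/6 ok
Row 5: (5,0)X 0/2 unhappy · (5,2)O 3/4 ok · (5,3)O 3/5 ok · (5,4)O 1/4 unhappy · (5,5)X 1/2 ok

(0,0), (1,3), (3,0), (4,3), (5,0), (5,4)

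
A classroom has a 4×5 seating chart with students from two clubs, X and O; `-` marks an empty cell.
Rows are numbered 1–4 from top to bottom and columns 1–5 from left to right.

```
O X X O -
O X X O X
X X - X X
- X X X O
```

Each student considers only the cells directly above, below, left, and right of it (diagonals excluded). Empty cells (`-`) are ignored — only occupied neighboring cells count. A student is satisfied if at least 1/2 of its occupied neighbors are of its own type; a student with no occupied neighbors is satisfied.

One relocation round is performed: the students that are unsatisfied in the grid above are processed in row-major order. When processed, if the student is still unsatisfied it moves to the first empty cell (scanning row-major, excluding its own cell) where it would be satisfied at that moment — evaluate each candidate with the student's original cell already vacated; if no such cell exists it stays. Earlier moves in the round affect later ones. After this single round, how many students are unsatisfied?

4

Initially unsatisfied (in order): (2,1), (2,4), (4,5).
  (2,1) → (1,5).
  (2,4): no empty cell satisfies it; stays.
  (4,5): no empty cell satisfies it; stays.
Resulting grid:
O X X O O
- X X O X
X X - X X
- X X X O
Unsatisfied now: (1,1), (2,4), (2,5), (4,5).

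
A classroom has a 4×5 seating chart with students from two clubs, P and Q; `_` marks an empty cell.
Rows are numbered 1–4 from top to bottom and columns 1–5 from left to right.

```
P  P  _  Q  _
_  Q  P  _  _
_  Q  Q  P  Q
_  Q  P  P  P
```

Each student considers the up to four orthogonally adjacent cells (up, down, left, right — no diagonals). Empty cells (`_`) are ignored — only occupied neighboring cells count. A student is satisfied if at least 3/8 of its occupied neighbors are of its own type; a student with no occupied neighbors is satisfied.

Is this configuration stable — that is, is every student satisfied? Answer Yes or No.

Row 1: (1,1)P 1/1 satisfied · (1,2)P 1/2 satisfied · (1,4)Q 0/0 satisfied
Row 2: (2,2)Q 1/3 not · (2,3)P 0/2 not
Row 3: (3,2)Q 3/3 satisfied · (3,3)Q 1/4 not · (3,4)P 1/3 not · (3,5)Q 0/2 not
Row 4: (4,2)Q 1/2 satisfied · (4,3)P 1/3 not · (4,4)P 3/3 satisfied · (4,5)P 1/2 satisfied
For instance (2,2) has only 1/3 same-type neighbors, below 3/8.

No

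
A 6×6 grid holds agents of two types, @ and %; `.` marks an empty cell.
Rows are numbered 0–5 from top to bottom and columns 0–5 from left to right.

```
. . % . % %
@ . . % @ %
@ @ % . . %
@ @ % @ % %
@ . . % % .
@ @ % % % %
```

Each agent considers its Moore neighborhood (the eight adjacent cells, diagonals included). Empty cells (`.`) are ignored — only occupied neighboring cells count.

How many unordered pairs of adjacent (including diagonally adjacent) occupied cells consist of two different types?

15

Scan each occupied cell's neighbors to the right and below (and the two forward diagonals) so each pair is counted once.
Row 0: %(0,2)–%(1,3)= %(0,4)–%(0,5)= %(0,4)–@(1,4)≠ %(0,4)–%(1,5)= %(0,4)–%(1,3)= %(0,5)–%(1,5)= %(0,5)–@(1,4)≠  → 2/7 unlike.
Row 1: @(1,0)–@(2,0)= @(1,0)–@(2,1)= %(1,3)–@(1,4)≠ %(1,3)–%(2,2)= @(1,4)–%(1,5)≠ @(1,4)–%(2,5)≠ %(1,5)–%(2,5)=  → 3/7 unlike.
Row 2: @(2,0)–@(2,1)= @(2,0)–@(3,0)= @(2,0)–@(3,1)= @(2,1)–%(2,2)≠ @(2,1)–@(3,1)= @(2,1)–%(3,2)≠ @(2,1)–@(3,0)= %(2,2)–%(3,2)= %(2,2)–@(3,3)≠ %(2,2)–@(3,1)≠ %(2,5)–%(3,5)= %(2,5)–%(3,4)=  → 4/12 unlike.
Row 3: @(3,0)–@(3,1)= @(3,0)–@(4,0)= @(3,1)–%(3,2)≠ @(3,1)–@(4,0)= %(3,2)–@(3,3)≠ %(3,2)–%(4,3)= @(3,3)–%(3,4)≠ @(3,3)–%(4,3)≠ @(3,3)–%(4,4)≠ %(3,4)–%(3,5)= %(3,4)–%(4,4)= %(3,4)–%(4,3)= %(3,5)–%(4,4)=  → 5/13 unlike.
Row 4: @(4,0)–@(5,0)= @(4,0)–@(5,1)= %(4,3)–%(4,4)= %(4,3)–%(5,3)= %(4,3)–%(5,4)= %(4,3)–%(5,2)= %(4,4)–%(5,4)= %(4,4)–%(5,5)= %(4,4)–%(5,3)=  → 0/9 unlike.
Row 5: @(5,0)–@(5,1)= @(5,1)–%(5,2)≠ %(5,2)–%(5,3)= %(5,3)–%(5,4)= %(5,4)–%(5,5)=  → 1/5 unlike.
Total adjacent occupied pairs: 53; unlike-type pairs: 15.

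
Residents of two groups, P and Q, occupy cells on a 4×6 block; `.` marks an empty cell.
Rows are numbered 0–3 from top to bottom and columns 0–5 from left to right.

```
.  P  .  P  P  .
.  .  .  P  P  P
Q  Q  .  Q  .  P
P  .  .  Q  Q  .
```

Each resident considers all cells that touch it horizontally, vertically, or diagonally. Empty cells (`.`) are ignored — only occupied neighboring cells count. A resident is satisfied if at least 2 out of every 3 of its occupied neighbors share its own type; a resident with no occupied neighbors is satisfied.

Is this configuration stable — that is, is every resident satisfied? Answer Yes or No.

Row 0: (0,1)P 0/0 satisfied · (0,3)P 3/3 satisfied · (0,4)P 4/4 satisfied
Row 1: (1,3)P 3/4 satisfied · (1,4)P 5/6 satisfied · (1,5)P 3/3 satisfied
Row 2: (2,0)Q 1/2 not · (2,1)Q 1/2 not · (2,3)Q 2/4 not · (2,5)P 2/3 satisfied
Row 3: (3,0)P 0/2 not · (3,3)Q 2/2 satisfied · (3,4)Q 2/3 satisfied
For instance (2,0) has only 1/2 same-type neighbors, below 2/3.

No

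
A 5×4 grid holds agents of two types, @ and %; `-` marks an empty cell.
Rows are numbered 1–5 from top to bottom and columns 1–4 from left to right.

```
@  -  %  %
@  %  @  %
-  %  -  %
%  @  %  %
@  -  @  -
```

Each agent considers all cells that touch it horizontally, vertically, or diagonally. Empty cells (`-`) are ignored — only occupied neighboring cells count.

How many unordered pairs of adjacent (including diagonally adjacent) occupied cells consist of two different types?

15

Scan each occupied cell's neighbors to the right and below (and the two forward diagonals) so each pair is counted once.
Row 1: @(1,1)–@(2,1)= @(1,1)–%(2,2)≠ %(1,3)–%(1,4)= %(1,3)–@(2,3)≠ %(1,3)–%(2,4)= %(1,3)–%(2,2)= %(1,4)–%(2,4)= %(1,4)–@(2,3)≠  → 3/8 unlike.
Row 2: @(2,1)–%(2,2)≠ @(2,1)–%(3,2)≠ %(2,2)–@(2,3)≠ %(2,2)–%(3,2)= @(2,3)–%(2,4)≠ @(2,3)–%(3,4)≠ @(2,3)–%(3,2)≠ %(2,4)–%(3,4)=  → 6/8 unlike.
Row 3: %(3,2)–@(4,2)≠ %(3,2)–%(4,3)= %(3,2)–%(4,1)= %(3,4)–%(4,4)= %(3,4)–%(4,3)=  → 1/5 unlike.
Row 4: %(4,1)–@(4,2)≠ %(4,1)–@(5,1)≠ @(4,2)–%(4,3)≠ @(4,2)–@(5,3)= @(4,2)–@(5,1)= %(4,3)–%(4,4)= %(4,3)–@(5,3)≠ %(4,4)–@(5,3)≠  → 5/8 unlike.
Total adjacent occupied pairs: 29; unlike-type pairs: 15.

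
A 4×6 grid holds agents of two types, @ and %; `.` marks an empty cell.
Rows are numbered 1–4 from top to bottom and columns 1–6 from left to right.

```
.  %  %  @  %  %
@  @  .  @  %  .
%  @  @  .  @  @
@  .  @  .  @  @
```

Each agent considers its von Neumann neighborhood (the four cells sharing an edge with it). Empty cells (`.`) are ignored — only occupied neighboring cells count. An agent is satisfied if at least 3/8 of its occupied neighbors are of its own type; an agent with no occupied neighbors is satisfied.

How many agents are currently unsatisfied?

Row 1: (1,2)% 1/2 ok · (1,3)% 1/2 ok · (1,4)@ 1/3 unhappy · (1,5)% 2/3 ok · (1,6)% 1/1 ok
Row 2: (2,1)@ 1/2 ok · (2,2)@ 2/3 ok · (2,4)@ 1/2 ok · (2,5)% 1/3 unhappy
Row 3: (3,1)% 0/3 unhappy · (3,2)@ 2/3 ok · (3,3)@ 2/2 ok · (3,5)@ 2/3 ok · (3,6)@ 2/2 ok
Row 4: (4,1)@ 0/1 unhappy · (4,3)@ 1/1 ok · (4,5)@ 2/2 ok · (4,6)@ 2/2 ok
Unsatisfied: (1,4), (2,5), (3,1), (4,1) — 4 in total.

4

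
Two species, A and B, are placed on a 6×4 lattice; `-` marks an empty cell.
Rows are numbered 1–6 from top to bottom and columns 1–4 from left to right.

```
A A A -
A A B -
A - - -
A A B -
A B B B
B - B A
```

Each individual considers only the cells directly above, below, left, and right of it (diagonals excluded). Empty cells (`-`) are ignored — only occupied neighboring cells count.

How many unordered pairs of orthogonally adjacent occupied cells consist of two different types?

8

Scan each occupied cell's neighbors to the right and below so each pair is counted once.
From row 1: 1 unlike of 5 pairs (running 1/5).
From row 2: 1 unlike of 3 pairs (running 2/8).
From row 3: 0 unlike of 1 pairs (running 2/9).
From row 4: 2 unlike of 5 pairs (running 4/14).
From row 5: 3 unlike of 6 pairs (running 7/20).
From row 6: 1 unlike of 1 pairs (running 8/21).
Total adjacent occupied pairs: 21; unlike-type pairs: 8.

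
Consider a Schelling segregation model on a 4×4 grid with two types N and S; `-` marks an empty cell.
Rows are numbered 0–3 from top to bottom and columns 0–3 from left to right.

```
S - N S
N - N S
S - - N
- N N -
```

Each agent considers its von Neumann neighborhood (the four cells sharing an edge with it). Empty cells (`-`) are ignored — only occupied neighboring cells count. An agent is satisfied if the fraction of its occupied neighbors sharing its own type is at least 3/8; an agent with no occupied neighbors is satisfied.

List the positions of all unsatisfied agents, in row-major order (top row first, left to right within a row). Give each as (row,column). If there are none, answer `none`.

(0,0), (1,0), (1,3), (2,0), (2,3)

Row 0: (0,0)S 0/1 ✗ · (0,2)N 1/2 ✓ · (0,3)S 1/2 ✓
Row 1: (1,0)N 0/2 ✗ · (1,2)N 1/2 ✓ · (1,3)S 1/3 ✗
Row 2: (2,0)S 0/1 ✗ · (2,3)N 0/1 ✗
Row 3: (3,1)N 1/1 ✓ · (3,2)N 1/1 ✓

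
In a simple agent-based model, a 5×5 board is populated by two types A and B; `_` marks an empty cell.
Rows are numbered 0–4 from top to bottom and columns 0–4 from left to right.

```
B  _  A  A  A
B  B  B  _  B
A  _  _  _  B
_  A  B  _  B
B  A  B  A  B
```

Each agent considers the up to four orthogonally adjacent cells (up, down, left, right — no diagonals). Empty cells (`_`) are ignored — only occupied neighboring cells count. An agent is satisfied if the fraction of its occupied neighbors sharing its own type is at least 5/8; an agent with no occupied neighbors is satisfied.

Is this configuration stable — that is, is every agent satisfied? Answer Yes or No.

(0,0)B 1/1 ok
(0,2)A 1/2 unhappy
(0,3)A 2/2 ok
(0,4)A 1/2 unhappy
(1,0)B 2/3 ok
(1,1)B 2/2 ok
(1,2)B 1/2 unhappy
(1,4)B 1/2 unhappy
(2,0)A 0/1 unhappy
(2,4)B 2/2 ok
(3,1)A 1/2 unhappy
(3,2)B 1/2 unhappy
(3,4)B 2/2 ok
(4,0)B 0/1 unhappy
(4,1)A 1/3 unhappy
(4,2)B 1/3 unhappy
(4,3)A 0/2 unhappy
(4,4)B 1/2 unhappy
For instance (0,2) has only 1/2 same-type neighbors, below 5/8.

No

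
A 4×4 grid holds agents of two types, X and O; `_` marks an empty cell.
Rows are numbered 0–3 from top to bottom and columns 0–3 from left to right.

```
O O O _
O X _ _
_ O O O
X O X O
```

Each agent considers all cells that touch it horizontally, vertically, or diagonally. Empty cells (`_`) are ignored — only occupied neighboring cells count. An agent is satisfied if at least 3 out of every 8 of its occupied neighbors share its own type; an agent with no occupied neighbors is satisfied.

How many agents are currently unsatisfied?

3

Row 0: (0,0)O 2/3 ok · (0,1)O 3/4 ok · (0,2)O 1/2 ok
Row 1: (1,0)O 3/4 ok · (1,1)X 0/6 unhappy
Row 2: (2,1)O 3/6 ok · (2,2)O 4/6 ok · (2,3)O 2/3 ok
Row 3: (3,0)X 0/2 unhappy · (3,1)O 2/4 ok · (3,2)X 0/5 unhappy · (3,3)O 2/3 ok
Unsatisfied: (1,1), (3,0), (3,2) — 3 in total.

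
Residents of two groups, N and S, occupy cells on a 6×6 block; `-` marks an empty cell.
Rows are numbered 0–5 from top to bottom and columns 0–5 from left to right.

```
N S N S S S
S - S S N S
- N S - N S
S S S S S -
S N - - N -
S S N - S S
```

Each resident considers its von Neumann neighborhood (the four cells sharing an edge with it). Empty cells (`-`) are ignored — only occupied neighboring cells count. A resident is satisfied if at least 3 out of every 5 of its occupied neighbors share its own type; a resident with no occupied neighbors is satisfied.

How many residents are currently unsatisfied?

Row 0: (0,0)N 0/2 ✗ · (0,1)S 0/2 ✗ · (0,2)N 0/3 ✗ · (0,3)S 2/3 ✓ · (0,4)S 2/3 ✓ · (0,5)S 2/2 ✓
Row 1: (1,0)S 0/1 ✗ · (1,2)S 2/3 ✓ · (1,3)S 2/3 ✓ · (1,4)N 1/4 ✗ · (1,5)S 2/3 ✓
Row 2: (2,1)N 0/2 ✗ · (2,2)S 2/3 ✓ · (2,4)N 1/3 ✗ · (2,5)S 1/2 ✗
Row 3: (3,0)S 2/2 ✓ · (3,1)S 2/4 ✗ · (3,2)S 3/3 ✓ · (3,3)S 2/2 ✓ · (3,4)S 1/3 ✗
Row 4: (4,0)S 2/3 ✓ · (4,1)N 0/3 ✗ · (4,4)N 0/2 ✗
Row 5: (5,0)S 2/2 ✓ · (5,1)S 1/3 ✗ · (5,2)N 0/1 ✗ · (5,4)S 1/2 ✗ · (5,5)S 1/1 ✓
Unsatisfied: (0,0), (0,1), (0,2), (1,0), (1,4), (2,1), (2,4), (2,5), (3,1), (3,4), (4,1), (4,4), (5,1), (5,2), (5,4) — 15 in total.

15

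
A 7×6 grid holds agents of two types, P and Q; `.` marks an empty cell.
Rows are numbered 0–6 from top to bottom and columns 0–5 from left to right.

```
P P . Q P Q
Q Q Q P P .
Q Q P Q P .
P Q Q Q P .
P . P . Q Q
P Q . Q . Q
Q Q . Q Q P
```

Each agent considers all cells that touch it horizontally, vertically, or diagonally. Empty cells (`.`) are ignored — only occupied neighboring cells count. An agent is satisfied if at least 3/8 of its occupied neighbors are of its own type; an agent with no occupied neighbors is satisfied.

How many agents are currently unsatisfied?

10

Row 0: (0,0)P 1/3 unhappy · (0,1)P 1/4 unhappy · (0,3)Q 1/4 unhappy · (0,4)P 2/4 ok · (0,5)Q 0/2 unhappy
Row 1: (1,0)Q 3/5 ok · (1,1)Q 4/7 ok · (1,2)Q 4/7 ok · (1,3)P 4/7 ok · (1,4)P 3/6 ok
Row 2: (2,0)Q 4/5 ok · (2,1)Q 6/8 ok · (2,2)P 1/8 unhappy · (2,3)Q 3/8 ok · (2,4)P 3/5 ok
Row 3: (3,0)P 1/4 unhappy · (3,1)Q 3/7 ok · (3,2)Q 4/6 ok · (3,3)Q 3/7 ok · (3,4)P 1/5 unhappy
Row 4: (4,0)P 2/4 ok · (4,2)P 0/5 unhappy · (4,4)Q 4/5 ok · (4,5)Q 2/3 ok
Row 5: (5,0)P 1/4 unhappy · (5,1)Q 2/5 ok · (5,3)Q 3/4 ok · (5,5)Q 3/4 ok
Row 6: (6,0)Q 2/3 ok · (6,1)Q 2/3 ok · (6,3)Q 2/2 ok · (6,4)Q 3/4 ok · (6,5)P 0/2 unhappy
Unsatisfied: (0,0), (0,1), (0,3), (0,5), (2,2), (3,0), (3,4), (4,2), (5,0), (6,5) — 10 in total.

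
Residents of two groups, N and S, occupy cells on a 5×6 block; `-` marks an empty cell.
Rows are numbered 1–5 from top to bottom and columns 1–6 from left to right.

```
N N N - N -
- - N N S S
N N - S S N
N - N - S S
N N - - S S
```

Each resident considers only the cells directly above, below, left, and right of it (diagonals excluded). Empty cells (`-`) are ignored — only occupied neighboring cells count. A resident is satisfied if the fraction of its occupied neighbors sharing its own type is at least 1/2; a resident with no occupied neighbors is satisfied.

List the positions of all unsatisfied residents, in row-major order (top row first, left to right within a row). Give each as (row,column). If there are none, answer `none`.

(1,5), (2,4), (3,6)

Row 1: (1,1)N 1/1 satisfied · (1,2)N 2/2 satisfied · (1,3)N 2/2 satisfied · (1,5)N 0/1 not
Row 2: (2,3)N 2/2 satisfied · (2,4)N 1/3 not · (2,5)S 2/4 satisfied · (2,6)S 1/2 satisfied
Row 3: (3,1)N 2/2 satisfied · (3,2)N 1/1 satisfied · (3,4)S 1/2 satisfied · (3,5)S 3/4 satisfied · (3,6)N 0/3 not
Row 4: (4,1)N 2/2 satisfied · (4,3)N 0/0 satisfied · (4,5)S 3/3 satisfied · (4,6)S 2/3 satisfied
Row 5: (5,1)N 2/2 satisfied · (5,2)N 1/1 satisfied · (5,5)S 2/2 satisfied · (5,6)S 2/2 satisfied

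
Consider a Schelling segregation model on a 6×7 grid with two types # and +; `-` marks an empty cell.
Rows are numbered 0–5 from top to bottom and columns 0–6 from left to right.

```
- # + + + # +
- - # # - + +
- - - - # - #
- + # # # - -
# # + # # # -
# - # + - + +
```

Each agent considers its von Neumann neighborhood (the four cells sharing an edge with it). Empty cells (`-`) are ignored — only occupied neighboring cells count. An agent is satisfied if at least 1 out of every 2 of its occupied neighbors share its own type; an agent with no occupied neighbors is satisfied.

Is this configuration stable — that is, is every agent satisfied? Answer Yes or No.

No

(0,1)# 0/1 not
(0,2)+ 1/3 not
(0,3)+ 2/3 satisfied
(0,4)+ 1/2 satisfied
(0,5)# 0/3 not
(0,6)+ 1/2 satisfied
(1,2)# 1/2 satisfied
(1,3)# 1/2 satisfied
(1,5)+ 1/2 satisfied
(1,6)+ 2/3 satisfied
(2,4)# 1/1 satisfied
(2,6)# 0/1 not
(3,1)+ 0/2 not
(3,2)# 1/3 not
(3,3)# 3/3 satisfied
(3,4)# 3/3 satisfied
(4,0)# 2/2 satisfied
(4,1)# 1/3 not
(4,2)+ 0/4 not
(4,3)# 2/4 satisfied
(4,4)# 3/3 satisfied
(4,5)# 1/2 satisfied
(5,0)# 1/1 satisfied
(5,2)# 0/2 not
(5,3)+ 0/2 not
(5,5)+ 1/2 satisfied
(5,6)+ 1/1 satisfied
For instance (0,1) has only 0/1 same-type neighbors, below 1/2.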